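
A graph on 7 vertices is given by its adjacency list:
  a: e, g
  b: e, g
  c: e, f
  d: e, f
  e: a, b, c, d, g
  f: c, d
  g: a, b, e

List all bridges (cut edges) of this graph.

none

The edges on the cycle e-b-g-e are not bridges since each lies on that cycle.
Every edge lies on some cycle, so there are no bridges.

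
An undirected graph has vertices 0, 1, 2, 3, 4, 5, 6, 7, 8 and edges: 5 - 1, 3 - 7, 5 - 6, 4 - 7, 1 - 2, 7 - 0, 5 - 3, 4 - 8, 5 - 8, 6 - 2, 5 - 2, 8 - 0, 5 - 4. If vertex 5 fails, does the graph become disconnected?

Yes

Deleting 5 raises the number of components from 1 to 2, so 5 is a cut vertex.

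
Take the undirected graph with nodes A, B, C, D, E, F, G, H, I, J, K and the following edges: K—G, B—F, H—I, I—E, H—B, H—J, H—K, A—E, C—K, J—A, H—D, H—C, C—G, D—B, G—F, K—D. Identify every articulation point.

H

Removing H increases the component count from 1 to 2, so H is a cut vertex.
By contrast removing G leaves 1 component; it is not a cut vertex. No other vertex is a cut vertex either.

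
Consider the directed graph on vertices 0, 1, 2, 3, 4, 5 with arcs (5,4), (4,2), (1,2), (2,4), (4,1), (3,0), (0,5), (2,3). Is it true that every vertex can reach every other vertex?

Yes

From 5 we can reach every vertex (0, 1, 2, 3, 4, 5), and every vertex can reach 5 (0, 1, 2, 3, 4, 5). So the whole graph is one strongly connected component.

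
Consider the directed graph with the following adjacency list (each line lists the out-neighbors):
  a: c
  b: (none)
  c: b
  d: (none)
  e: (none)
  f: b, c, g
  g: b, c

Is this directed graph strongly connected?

There is no directed path from g to e, so the graph is not strongly connected.

No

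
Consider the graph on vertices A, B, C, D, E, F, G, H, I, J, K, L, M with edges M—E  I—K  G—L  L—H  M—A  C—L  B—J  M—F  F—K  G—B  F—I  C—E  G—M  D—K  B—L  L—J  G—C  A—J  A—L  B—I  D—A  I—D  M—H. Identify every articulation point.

none

Removing I, for instance, still leaves 1 component. No single vertex removal increases the component count — the graph has no articulation points.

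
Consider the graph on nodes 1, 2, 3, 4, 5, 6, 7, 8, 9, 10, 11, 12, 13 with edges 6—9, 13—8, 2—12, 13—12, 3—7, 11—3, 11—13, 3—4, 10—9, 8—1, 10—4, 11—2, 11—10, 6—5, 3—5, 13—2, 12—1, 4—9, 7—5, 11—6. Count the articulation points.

1

Removing 11 increases the component count from 1 to 2, so 11 is a cut vertex.
By contrast removing 10 leaves 1 component; it is not a cut vertex. No other vertex is a cut vertex either.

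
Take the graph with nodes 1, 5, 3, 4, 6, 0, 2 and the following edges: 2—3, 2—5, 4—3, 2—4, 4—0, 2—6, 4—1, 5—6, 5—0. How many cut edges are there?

1

The edges on the cycle 2-4-3-2 are not bridges since each lies on that cycle.
But removing 1—4 disconnects 1 from 4 — this is a bridge.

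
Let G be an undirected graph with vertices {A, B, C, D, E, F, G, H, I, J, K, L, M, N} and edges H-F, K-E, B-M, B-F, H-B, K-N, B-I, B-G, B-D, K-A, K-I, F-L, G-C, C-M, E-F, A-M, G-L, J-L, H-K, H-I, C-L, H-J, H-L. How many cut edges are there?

The edges on the cycle H-B-F-L-H are not bridges since each lies on that cycle.
But removing K-N disconnects K from N; removing B-D disconnects B from D — these are bridges.
That makes 2 bridges.

2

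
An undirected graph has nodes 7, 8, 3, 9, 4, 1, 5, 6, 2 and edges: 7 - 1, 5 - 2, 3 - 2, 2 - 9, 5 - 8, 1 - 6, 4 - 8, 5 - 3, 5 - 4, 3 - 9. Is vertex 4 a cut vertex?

Deleting 4 leaves 2 components (was 2), so 4 is not a cut vertex.

No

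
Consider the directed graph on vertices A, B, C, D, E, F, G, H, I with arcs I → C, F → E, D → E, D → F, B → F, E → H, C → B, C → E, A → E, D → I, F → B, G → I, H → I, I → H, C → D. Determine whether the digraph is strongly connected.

No

There is no directed path from H to A, so the graph is not strongly connected.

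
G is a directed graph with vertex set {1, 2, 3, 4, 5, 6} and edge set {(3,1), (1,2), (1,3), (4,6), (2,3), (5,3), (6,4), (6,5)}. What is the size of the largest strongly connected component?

3

{1, 2, 3} are all mutually reachable — one SCC of size 3.
{4, 6} are all mutually reachable — one SCC of size 2.
{5} is an SCC by itself.
The largest has 3 vertices.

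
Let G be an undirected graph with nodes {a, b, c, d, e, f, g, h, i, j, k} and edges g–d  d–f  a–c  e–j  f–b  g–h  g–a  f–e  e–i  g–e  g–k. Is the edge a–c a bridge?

Removing a–c leaves no path between a and c: the component count goes from 1 to 2. So it is a bridge.

Yes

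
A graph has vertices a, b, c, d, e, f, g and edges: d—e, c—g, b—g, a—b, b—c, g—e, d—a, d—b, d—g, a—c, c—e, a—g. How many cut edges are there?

0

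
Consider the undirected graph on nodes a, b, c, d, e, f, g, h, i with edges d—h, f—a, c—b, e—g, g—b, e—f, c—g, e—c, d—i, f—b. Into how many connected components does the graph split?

2

Starting from d we can reach d, h, i. That is one component of size 3.
Starting from a we can reach a, b, c, e, f, g. That is one component of size 6.
Total: 2 components.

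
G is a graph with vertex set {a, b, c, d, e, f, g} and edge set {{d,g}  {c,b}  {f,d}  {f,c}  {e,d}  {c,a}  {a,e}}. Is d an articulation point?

Deleting d raises the number of components from 1 to 2, so d is a cut vertex.

Yes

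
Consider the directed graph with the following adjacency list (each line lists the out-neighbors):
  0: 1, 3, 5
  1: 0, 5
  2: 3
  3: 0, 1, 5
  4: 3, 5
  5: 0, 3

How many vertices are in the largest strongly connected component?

4

{0, 1, 3, 5} are all mutually reachable — one SCC of size 4.
{4} is an SCC by itself.
{2} is an SCC by itself.
The largest has 4 vertices.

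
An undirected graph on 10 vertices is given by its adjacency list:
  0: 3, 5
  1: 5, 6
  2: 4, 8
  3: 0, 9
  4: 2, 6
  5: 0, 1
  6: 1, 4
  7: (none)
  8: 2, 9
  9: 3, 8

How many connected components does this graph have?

2

7 is isolated — a component by itself.
Starting from 0 we can reach 0, 1, 2, 3, 4, 5, 6, 8, 9. That is one component of size 9.
Total: 2 components.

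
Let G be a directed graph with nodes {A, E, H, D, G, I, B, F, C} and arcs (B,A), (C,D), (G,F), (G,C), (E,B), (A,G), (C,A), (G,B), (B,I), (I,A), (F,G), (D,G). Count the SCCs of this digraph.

{A, B, C, D, F, G, I} are all mutually reachable — one SCC of size 7.
{E} is an SCC by itself.
{H} is an SCC by itself.
That gives 3 strongly connected components.

3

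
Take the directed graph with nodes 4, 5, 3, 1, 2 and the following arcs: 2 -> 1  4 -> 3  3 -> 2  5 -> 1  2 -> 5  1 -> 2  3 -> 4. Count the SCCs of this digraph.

{1, 2, 5} are all mutually reachable — one SCC of size 3.
{3, 4} are all mutually reachable — one SCC of size 2.
That gives 2 strongly connected components.

2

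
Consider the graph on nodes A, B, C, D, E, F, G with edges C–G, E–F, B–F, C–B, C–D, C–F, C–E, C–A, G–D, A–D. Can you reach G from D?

From D we can reach A, B, C, D, E, F, G, which includes G.

Yes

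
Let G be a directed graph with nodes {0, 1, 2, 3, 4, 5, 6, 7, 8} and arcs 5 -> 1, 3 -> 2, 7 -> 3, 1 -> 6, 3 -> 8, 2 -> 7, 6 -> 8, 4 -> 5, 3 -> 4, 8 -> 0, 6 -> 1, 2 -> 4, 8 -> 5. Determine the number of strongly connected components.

{1, 5, 6, 8} are all mutually reachable — one SCC of size 4.
{2, 3, 7} are all mutually reachable — one SCC of size 3.
{0} is an SCC by itself.
{4} is an SCC by itself.
That gives 4 strongly connected components.

4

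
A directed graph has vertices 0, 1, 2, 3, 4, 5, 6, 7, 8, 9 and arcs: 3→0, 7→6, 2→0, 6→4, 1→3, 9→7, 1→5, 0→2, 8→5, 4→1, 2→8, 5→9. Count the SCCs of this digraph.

1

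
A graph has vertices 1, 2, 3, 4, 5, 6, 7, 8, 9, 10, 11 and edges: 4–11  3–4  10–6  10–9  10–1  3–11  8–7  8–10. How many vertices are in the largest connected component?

6

5 is isolated — a component by itself.
2 is isolated — a component by itself.
Starting from 3 we can reach 3, 4, 11. That is one component of size 3.
Starting from 1 we can reach 1, 6, 7, 8, 9, 10. That is one component of size 6.
The largest has 6 vertices.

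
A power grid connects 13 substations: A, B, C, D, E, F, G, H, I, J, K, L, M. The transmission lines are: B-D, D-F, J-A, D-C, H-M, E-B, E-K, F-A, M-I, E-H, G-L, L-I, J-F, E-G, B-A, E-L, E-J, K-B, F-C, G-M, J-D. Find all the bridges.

none

The edges on the cycle J-D-C-F-J are not bridges since each lies on that cycle.
Every edge lies on some cycle, so there are no bridges.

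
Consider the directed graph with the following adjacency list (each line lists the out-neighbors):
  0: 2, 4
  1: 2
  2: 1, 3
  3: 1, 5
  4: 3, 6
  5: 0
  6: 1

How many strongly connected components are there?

1

{0, 1, 2, 3, 4, 5, 6} are all mutually reachable — one SCC of size 7.
That gives 1 strongly connected component.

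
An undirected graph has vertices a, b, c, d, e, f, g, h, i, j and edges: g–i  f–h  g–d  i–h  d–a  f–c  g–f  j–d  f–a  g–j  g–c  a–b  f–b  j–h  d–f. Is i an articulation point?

Deleting i leaves 2 components (was 2), so i is not a cut vertex.

No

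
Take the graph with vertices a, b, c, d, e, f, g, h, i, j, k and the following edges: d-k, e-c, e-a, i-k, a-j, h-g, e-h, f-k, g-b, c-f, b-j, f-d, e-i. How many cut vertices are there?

1

Removing e increases the component count from 1 to 2, so e is a cut vertex.
By contrast removing k leaves 1 component; it is not a cut vertex. No other vertex is a cut vertex either.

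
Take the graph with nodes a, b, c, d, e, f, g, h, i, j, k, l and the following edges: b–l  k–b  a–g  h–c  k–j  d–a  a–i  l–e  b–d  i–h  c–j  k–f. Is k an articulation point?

Yes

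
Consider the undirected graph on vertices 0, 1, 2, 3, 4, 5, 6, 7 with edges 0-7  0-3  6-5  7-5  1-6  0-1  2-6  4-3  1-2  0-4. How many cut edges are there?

0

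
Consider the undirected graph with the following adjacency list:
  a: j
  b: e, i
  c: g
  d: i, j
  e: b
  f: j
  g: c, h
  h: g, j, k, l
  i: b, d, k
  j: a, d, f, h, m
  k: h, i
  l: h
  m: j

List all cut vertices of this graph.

Removing b increases the component count from 1 to 2, so b is a cut vertex.
Removing g increases the component count from 1 to 2, so g is a cut vertex.
Removing h increases the component count from 1 to 3, so h is a cut vertex.
Likewise i, j are cut vertices.
By contrast removing d leaves 1 component; it is not a cut vertex. No other vertex is a cut vertex either.

b, g, h, i, j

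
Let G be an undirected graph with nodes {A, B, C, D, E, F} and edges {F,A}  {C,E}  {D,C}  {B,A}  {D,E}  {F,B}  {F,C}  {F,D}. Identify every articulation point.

Removing F increases the component count from 1 to 2, so F is a cut vertex.
By contrast removing A leaves 1 component; it is not a cut vertex. No other vertex is a cut vertex either.

F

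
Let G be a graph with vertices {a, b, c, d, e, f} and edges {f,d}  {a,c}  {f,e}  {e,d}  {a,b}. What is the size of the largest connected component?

Starting from a we can reach a, b, c. That is one component of size 3.
Starting from d we can reach d, e, f. That is one component of size 3.
The largest has 3 vertices.

3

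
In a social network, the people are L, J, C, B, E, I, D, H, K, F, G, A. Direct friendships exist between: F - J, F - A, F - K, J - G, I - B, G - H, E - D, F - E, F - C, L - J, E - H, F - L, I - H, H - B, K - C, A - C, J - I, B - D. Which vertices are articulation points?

F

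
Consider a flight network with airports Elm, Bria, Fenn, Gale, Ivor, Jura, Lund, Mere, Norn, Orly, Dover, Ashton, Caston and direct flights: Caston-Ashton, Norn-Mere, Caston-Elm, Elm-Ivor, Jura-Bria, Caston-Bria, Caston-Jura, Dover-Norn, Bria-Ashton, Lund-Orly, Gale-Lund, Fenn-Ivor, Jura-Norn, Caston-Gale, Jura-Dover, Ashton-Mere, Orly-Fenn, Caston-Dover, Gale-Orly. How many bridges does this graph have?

The edges on the cycle Gale-Lund-Orly-Gale are not bridges since each lies on that cycle.
Every edge lies on some cycle, so there are no bridges.

0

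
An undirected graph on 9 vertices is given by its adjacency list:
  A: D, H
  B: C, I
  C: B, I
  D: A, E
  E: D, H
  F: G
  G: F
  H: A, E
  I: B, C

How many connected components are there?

3

Starting from F we can reach F, G. That is one component of size 2.
Starting from B we can reach B, C, I. That is one component of size 3.
Starting from A we can reach A, D, E, H. That is one component of size 4.
Total: 3 components.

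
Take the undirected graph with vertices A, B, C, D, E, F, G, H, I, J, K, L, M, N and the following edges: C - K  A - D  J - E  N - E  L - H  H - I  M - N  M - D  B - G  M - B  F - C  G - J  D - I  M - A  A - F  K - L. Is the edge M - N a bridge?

After removing M - N, the path M-B-G-J-E-N still connects them, so the edge is not a bridge.

No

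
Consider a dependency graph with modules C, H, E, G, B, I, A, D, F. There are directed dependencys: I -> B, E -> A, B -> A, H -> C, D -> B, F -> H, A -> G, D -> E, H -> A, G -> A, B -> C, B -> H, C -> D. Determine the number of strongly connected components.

5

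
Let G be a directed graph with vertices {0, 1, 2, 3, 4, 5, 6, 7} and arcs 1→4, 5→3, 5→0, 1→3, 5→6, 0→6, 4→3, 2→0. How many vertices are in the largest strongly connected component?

1

{4} is an SCC by itself.
{6} is an SCC by itself.
{5} is an SCC by itself.
{2} is an SCC by itself.
{0} is an SCC by itself.
(and 3 more singleton SCCs)
The largest has 1 vertex.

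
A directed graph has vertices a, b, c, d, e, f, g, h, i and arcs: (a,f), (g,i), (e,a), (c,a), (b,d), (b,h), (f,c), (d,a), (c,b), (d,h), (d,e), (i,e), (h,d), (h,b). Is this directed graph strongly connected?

There is no directed path from d to i, so the graph is not strongly connected.

No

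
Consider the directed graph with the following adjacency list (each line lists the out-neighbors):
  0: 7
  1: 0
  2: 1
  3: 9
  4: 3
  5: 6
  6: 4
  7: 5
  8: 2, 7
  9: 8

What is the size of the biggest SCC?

10

{0, 1, 2, 3, 4, 5, 6, 7, 8, 9} are all mutually reachable — one SCC of size 10.
The largest has 10 vertices.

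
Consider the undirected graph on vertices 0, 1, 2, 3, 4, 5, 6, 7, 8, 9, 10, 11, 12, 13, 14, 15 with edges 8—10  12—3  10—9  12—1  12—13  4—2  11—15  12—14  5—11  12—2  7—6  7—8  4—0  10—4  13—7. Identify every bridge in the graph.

0-4, 1-12, 10-9, 11-15, 11-5, 12-14, 12-3, 6-7

The edges on the cycle 12-13-7-8-10-4-2-12 are not bridges since each lies on that cycle.
But removing 12—1 disconnects 12 from 1; removing 5—11 disconnects 5 from 11; removing 10—9 disconnects 10 from 9; removing 12—14 disconnects 12 from 14 — these are bridges.
In total 8 edges are bridges.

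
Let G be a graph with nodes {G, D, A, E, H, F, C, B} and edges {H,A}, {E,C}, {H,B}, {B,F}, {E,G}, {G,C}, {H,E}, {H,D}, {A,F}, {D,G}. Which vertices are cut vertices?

Removing H increases the component count from 1 to 2, so H is a cut vertex.
By contrast removing D leaves 1 component; it is not a cut vertex. No other vertex is a cut vertex either.

H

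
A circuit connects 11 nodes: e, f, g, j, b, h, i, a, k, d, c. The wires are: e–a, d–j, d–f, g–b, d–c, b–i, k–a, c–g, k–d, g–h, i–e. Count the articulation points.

2

Removing d increases the component count from 1 to 3, so d is a cut vertex.
Removing g increases the component count from 1 to 2, so g is a cut vertex.
By contrast removing j leaves 1 component; it is not a cut vertex. No other vertex is a cut vertex either.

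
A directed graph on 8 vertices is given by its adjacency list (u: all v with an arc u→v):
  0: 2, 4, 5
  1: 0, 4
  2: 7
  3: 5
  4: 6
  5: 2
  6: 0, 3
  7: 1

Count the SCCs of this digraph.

1

{0, 1, 2, 3, 4, 5, 6, 7} are all mutually reachable — one SCC of size 8.
That gives 1 strongly connected component.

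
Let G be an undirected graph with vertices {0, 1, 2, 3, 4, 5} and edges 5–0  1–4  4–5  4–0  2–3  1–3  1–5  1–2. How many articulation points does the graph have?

Removing 1 increases the component count from 1 to 2, so 1 is a cut vertex.
By contrast removing 0 leaves 1 component; it is not a cut vertex. No other vertex is a cut vertex either.

1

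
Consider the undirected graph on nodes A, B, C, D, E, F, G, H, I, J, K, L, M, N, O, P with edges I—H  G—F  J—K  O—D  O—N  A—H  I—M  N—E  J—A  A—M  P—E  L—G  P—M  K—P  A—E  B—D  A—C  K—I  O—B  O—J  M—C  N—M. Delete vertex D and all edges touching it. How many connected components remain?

2

With D gone, the remaining components are: {F, G, L}; {A, B, C, E, H, I, J, K, M, N, O, P}.
That is 2 components.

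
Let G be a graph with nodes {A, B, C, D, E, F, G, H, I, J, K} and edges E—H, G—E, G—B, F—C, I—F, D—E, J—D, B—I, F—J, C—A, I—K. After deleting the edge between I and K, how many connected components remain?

Before removal there is 1 component.
I—K is a bridge — removing it separates I's side from K's side.
After removal: 2 components.

2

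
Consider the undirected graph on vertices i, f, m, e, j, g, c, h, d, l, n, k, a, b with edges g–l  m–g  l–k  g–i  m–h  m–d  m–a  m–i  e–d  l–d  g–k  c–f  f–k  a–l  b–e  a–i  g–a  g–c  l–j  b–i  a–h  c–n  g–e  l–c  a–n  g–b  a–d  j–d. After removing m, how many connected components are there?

With m gone, the remaining components are: {a, b, c, d, e, f, g, h, i, j, k, l, n}.
That is 1 component.

1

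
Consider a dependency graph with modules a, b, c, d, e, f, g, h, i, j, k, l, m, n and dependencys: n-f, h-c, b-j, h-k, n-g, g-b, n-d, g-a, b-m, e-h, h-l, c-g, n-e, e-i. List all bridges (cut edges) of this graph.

The edges on the cycle n-e-h-c-g-n are not bridges since each lies on that cycle.
But removing e-i disconnects e from i; removing g-b disconnects g from b; removing g-a disconnects g from a; removing j-b disconnects j from b — these are bridges.
In total 9 edges are bridges.

a-g, b-g, b-j, b-m, d-n, e-i, f-n, h-k, h-l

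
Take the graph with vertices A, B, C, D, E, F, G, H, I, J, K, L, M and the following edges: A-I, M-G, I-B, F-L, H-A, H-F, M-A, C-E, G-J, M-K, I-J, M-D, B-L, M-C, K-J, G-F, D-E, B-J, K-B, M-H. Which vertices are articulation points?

M

Removing M increases the component count from 1 to 2, so M is a cut vertex.
By contrast removing D leaves 1 component; it is not a cut vertex. No other vertex is a cut vertex either.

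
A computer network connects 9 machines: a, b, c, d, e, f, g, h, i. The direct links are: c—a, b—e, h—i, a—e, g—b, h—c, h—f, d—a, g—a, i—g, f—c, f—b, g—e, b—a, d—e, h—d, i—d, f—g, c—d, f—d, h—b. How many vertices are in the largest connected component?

9

Starting from a we can reach a, b, c, d, e, f, g, h, i. That is one component of size 9.
The largest has 9 vertices.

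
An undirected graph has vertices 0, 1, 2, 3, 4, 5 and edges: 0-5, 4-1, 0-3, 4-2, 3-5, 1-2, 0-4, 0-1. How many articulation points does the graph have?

1

Removing 0 increases the component count from 1 to 2, so 0 is a cut vertex.
By contrast removing 5 leaves 1 component; it is not a cut vertex. No other vertex is a cut vertex either.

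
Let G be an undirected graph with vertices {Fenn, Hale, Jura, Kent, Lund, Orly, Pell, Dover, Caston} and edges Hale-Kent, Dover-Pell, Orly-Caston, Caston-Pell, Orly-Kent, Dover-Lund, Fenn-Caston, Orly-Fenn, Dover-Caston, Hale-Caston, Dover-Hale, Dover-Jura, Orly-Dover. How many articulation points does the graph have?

1

Removing Dover increases the component count from 1 to 3, so Dover is a cut vertex.
By contrast removing Jura leaves 1 component; it is not a cut vertex. No other vertex is a cut vertex either.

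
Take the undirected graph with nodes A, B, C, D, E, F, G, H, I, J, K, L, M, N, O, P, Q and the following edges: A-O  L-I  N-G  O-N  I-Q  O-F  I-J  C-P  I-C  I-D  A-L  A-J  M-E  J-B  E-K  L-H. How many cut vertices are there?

8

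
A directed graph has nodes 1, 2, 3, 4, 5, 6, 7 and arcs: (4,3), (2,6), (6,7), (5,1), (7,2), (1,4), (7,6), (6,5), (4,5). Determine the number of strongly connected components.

3

{1, 4, 5} are all mutually reachable — one SCC of size 3.
{2, 6, 7} are all mutually reachable — one SCC of size 3.
{3} is an SCC by itself.
That gives 3 strongly connected components.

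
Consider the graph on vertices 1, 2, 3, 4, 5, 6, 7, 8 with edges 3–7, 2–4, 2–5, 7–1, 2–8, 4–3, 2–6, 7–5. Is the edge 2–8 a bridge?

Removing 2–8 leaves no path between 2 and 8: the component count goes from 1 to 2. So it is a bridge.

Yes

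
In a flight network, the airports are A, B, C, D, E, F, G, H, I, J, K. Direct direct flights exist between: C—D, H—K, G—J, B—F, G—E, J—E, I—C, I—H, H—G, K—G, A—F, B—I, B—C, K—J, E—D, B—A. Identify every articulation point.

B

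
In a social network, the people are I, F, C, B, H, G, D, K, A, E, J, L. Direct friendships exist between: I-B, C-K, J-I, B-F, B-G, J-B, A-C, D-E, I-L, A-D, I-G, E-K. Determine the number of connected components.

3

H is isolated — a component by itself.
Starting from A we can reach A, C, D, E, K. That is one component of size 5.
Starting from B we can reach B, F, G, I, J, L. That is one component of size 6.
Total: 3 components.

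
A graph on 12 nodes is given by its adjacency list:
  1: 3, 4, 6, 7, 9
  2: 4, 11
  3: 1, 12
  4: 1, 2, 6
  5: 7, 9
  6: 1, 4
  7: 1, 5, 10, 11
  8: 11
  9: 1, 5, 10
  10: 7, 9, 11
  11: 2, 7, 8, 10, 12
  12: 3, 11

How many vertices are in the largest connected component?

12

Starting from 1 we can reach 1, 2, 3, 4, 5, 6, 7, 8, 9, 10, 11, 12. That is one component of size 12.
The largest has 12 vertices.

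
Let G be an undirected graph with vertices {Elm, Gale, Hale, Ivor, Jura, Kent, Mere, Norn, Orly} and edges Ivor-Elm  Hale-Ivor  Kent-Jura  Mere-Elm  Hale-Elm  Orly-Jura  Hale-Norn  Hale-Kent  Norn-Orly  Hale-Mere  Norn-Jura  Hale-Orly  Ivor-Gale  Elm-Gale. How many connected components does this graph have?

1

Starting from Elm we can reach Elm, Gale, Hale, Ivor, Jura, Kent, Mere, Norn, Orly. That is one component of size 9.
Total: 1 component.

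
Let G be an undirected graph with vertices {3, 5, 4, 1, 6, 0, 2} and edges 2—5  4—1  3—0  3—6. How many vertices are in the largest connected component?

3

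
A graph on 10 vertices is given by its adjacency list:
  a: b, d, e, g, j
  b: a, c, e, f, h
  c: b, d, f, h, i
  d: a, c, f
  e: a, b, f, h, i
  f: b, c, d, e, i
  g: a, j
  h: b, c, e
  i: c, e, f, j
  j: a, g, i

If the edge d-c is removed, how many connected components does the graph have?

1

d and c are still connected via d-f-c, so the component count stays at 1.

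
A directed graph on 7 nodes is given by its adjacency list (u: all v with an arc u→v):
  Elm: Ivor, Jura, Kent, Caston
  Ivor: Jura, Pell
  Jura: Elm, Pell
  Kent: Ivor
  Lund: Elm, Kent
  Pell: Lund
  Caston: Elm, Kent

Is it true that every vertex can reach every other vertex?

From Caston we can reach every vertex (Elm, Ivor, Jura, Kent, Lund, Pell, Caston), and every vertex can reach Caston (Elm, Ivor, Jura, Kent, Lund, Pell, Caston). So the whole graph is one strongly connected component.

Yes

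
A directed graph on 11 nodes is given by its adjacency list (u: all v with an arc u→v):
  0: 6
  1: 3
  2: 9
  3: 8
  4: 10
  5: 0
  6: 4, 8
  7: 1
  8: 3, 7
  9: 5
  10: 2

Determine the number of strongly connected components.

2

{0, 2, 4, 5, 6, 9, 10} are all mutually reachable — one SCC of size 7.
{1, 3, 7, 8} are all mutually reachable — one SCC of size 4.
That gives 2 strongly connected components.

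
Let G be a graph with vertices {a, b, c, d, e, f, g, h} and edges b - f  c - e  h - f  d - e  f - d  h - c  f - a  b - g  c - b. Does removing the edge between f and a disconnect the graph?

Removing f - a leaves no path between f and a: the component count goes from 1 to 2. So it is a bridge.

Yes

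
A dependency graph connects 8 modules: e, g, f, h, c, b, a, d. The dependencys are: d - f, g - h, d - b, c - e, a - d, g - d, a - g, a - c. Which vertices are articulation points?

a, c, d, g

Removing a increases the component count from 1 to 2, so a is a cut vertex.
Removing c increases the component count from 1 to 2, so c is a cut vertex.
Removing d increases the component count from 1 to 3, so d is a cut vertex.
Likewise g is a cut vertex.
By contrast removing h leaves 1 component; it is not a cut vertex. No other vertex is a cut vertex either.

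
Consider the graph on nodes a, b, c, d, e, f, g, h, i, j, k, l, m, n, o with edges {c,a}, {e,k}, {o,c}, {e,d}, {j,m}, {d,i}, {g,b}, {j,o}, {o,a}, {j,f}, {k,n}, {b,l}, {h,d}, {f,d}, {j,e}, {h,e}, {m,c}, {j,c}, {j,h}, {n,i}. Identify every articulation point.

Removing b increases the component count from 2 to 3, so b is a cut vertex.
Removing j increases the component count from 2 to 3, so j is a cut vertex.
By contrast removing l leaves 2 components; it is not a cut vertex. No other vertex is a cut vertex either.

b, j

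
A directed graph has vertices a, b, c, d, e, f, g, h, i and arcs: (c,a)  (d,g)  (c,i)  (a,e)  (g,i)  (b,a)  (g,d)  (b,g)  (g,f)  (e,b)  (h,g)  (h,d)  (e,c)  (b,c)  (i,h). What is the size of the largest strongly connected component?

4

{d, g, h, i} are all mutually reachable — one SCC of size 4.
{a, b, c, e} are all mutually reachable — one SCC of size 4.
{f} is an SCC by itself.
The largest has 4 vertices.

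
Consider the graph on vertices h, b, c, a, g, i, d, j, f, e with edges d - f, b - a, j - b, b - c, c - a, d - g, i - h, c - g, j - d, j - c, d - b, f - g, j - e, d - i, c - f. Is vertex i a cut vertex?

Yes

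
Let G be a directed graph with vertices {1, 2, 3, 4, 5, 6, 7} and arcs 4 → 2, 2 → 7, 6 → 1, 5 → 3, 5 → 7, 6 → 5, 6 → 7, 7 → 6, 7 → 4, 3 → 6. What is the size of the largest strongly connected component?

6

{2, 3, 4, 5, 6, 7} are all mutually reachable — one SCC of size 6.
{1} is an SCC by itself.
The largest has 6 vertices.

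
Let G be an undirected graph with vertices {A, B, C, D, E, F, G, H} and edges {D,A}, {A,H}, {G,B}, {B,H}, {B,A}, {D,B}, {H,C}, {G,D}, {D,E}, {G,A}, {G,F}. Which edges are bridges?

C-H, D-E, F-G

The edges on the cycle G-D-A-G are not bridges since each lies on that cycle.
But removing F—G disconnects F from G; removing H—C disconnects H from C; removing D—E disconnects D from E — these are bridges.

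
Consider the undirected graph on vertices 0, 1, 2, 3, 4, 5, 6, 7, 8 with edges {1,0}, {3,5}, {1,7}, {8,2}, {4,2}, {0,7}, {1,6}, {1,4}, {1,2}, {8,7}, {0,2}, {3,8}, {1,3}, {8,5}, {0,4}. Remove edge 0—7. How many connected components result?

1

0 and 7 are still connected via 0-1-7, so the component count stays at 1.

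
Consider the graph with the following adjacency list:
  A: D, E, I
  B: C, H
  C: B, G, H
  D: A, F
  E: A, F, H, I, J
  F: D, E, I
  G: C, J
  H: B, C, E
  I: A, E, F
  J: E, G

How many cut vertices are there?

Removing E increases the component count from 1 to 2, so E is a cut vertex.
By contrast removing A leaves 1 component; it is not a cut vertex. No other vertex is a cut vertex either.

1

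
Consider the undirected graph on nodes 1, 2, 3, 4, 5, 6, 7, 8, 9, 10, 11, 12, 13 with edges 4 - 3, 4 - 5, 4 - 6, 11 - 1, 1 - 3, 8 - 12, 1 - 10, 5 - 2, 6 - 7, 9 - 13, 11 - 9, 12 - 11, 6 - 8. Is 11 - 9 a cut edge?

Yes

Removing 11 - 9 leaves no path between 11 and 9: the component count goes from 1 to 2. So it is a bridge.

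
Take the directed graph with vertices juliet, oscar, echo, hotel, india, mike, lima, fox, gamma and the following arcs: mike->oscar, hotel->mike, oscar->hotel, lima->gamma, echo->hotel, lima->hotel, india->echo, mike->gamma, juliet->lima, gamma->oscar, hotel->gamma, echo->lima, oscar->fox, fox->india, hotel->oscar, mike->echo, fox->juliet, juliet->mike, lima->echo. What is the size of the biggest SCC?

{fox, echo, lima, mike, gamma, hotel, india, oscar, juliet} are all mutually reachable — one SCC of size 9.
The largest has 9 vertices.

9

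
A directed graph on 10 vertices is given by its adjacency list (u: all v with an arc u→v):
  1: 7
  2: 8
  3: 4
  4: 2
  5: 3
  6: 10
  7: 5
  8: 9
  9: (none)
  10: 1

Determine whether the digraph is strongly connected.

No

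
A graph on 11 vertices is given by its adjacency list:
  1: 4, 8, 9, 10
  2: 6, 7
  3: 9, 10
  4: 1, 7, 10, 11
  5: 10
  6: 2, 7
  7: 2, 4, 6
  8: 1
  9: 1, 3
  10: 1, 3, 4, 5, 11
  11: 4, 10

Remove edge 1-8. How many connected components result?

Before removal there is 1 component.
1-8 is a bridge — removing it separates 1's side from 8's side.
After removal: 2 components.

2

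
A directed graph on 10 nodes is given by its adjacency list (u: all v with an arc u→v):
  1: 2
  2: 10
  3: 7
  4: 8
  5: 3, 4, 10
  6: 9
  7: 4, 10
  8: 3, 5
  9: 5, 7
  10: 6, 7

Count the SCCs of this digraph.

3

{3, 4, 5, 6, 7, 8, 9, 10} are all mutually reachable — one SCC of size 8.
{2} is an SCC by itself.
{1} is an SCC by itself.
That gives 3 strongly connected components.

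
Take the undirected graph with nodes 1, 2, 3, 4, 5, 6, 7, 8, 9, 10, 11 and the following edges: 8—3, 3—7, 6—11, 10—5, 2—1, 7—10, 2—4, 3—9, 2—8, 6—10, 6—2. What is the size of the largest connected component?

11

Starting from 1 we can reach 1, 2, 3, 4, 5, 6, 7, 8, 9, 10, 11. That is one component of size 11.
The largest has 11 vertices.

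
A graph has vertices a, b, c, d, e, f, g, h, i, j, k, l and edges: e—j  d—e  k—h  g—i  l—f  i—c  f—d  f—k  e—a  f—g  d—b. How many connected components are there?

1

Starting from a we can reach a, b, c, d, e, f, g, h, i, j, k, l. That is one component of size 12.
Total: 1 component.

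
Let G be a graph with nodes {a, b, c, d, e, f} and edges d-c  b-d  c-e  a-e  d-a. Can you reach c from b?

Yes

From b we can reach a, b, c, d, e, which includes c.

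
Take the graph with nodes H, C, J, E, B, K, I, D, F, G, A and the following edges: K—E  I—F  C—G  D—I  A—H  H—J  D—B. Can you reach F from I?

From I we can reach B, D, F, I, which includes F.

Yes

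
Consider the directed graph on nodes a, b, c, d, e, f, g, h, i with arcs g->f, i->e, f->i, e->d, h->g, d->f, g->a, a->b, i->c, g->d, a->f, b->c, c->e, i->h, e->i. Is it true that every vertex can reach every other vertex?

From b we can reach every vertex (a, b, c, d, e, f, g, h, i), and every vertex can reach b (a, b, c, d, e, f, g, h, i). So the whole graph is one strongly connected component.

Yes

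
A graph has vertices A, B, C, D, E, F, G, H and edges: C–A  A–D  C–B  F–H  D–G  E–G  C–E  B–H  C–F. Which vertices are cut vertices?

Removing C increases the component count from 1 to 2, so C is a cut vertex.
By contrast removing B leaves 1 component; it is not a cut vertex. No other vertex is a cut vertex either.

C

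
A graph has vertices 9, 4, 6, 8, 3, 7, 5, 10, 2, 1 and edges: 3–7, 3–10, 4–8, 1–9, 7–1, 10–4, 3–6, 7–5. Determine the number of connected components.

2

2 is isolated — a component by itself.
Starting from 1 we can reach 1, 3, 4, 5, 6, 7, 8, 9, 10. That is one component of size 9.
Total: 2 components.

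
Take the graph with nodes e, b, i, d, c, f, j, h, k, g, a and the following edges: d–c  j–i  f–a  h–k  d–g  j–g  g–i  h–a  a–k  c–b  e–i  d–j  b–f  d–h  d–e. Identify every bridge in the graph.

none

The edges on the cycle d-c-b-f-a-k-h-d are not bridges since each lies on that cycle.
Every edge lies on some cycle, so there are no bridges.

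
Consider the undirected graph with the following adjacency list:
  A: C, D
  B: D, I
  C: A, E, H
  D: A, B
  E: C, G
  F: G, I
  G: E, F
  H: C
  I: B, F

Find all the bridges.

C-H

The edges on the cycle G-F-I-B-D-A-C-E-G are not bridges since each lies on that cycle.
But removing H-C disconnects H from C — this is a bridge.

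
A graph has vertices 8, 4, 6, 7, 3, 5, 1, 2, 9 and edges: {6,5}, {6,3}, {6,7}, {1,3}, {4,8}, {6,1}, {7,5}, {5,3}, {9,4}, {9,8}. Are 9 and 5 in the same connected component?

No

The component containing 9 is {4, 8, 9}, and 5 is not in it.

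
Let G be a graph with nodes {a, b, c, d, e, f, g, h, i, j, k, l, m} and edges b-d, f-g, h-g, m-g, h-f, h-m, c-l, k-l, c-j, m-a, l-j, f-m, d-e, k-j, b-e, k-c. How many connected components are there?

4

i is isolated — a component by itself.
Starting from b we can reach b, d, e. That is one component of size 3.
Starting from c we can reach c, j, k, l. That is one component of size 4.
Starting from a we can reach a, f, g, h, m. That is one component of size 5.
Total: 4 components.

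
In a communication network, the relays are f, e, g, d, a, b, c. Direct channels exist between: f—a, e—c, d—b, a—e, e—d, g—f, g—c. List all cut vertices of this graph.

Removing d increases the component count from 1 to 2, so d is a cut vertex.
Removing e increases the component count from 1 to 2, so e is a cut vertex.
By contrast removing f leaves 1 component; it is not a cut vertex. No other vertex is a cut vertex either.

d, e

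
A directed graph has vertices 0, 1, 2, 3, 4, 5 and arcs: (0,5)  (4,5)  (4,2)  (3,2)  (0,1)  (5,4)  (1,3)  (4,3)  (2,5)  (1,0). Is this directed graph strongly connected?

There is no directed path from 5 to 1, so the graph is not strongly connected.

No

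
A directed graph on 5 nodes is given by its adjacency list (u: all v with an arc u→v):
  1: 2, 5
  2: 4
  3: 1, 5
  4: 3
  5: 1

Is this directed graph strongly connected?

From 3 we can reach every vertex (1, 2, 3, 4, 5), and every vertex can reach 3 (1, 2, 3, 4, 5). So the whole graph is one strongly connected component.

Yes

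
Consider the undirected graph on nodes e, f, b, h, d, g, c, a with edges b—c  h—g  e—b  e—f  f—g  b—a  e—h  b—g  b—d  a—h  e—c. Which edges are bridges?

b-d

The edges on the cycle e-b-c-e are not bridges since each lies on that cycle.
But removing b—d disconnects b from d — this is a bridge.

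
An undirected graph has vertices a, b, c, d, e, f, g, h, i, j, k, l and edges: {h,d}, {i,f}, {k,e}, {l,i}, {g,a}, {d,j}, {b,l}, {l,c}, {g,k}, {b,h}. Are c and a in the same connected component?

No

The component containing c is {b, c, d, f, h, i, j, l}, and a is not in it.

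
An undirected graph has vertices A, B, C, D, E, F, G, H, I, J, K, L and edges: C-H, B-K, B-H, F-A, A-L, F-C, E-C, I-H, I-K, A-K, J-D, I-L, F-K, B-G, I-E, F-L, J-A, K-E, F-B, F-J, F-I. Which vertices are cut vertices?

B, J

Removing B increases the component count from 1 to 2, so B is a cut vertex.
Removing J increases the component count from 1 to 2, so J is a cut vertex.
By contrast removing H leaves 1 component; it is not a cut vertex. No other vertex is a cut vertex either.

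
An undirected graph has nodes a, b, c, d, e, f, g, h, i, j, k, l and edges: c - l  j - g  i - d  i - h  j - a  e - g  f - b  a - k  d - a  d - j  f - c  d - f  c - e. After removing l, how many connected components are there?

With l gone, the remaining components are: {a, b, c, d, e, f, g, h, i, j, k}.
That is 1 component.

1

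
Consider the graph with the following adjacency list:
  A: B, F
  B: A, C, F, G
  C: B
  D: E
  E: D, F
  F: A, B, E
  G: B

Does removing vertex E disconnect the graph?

Deleting E raises the number of components from 1 to 2, so E is a cut vertex.

Yes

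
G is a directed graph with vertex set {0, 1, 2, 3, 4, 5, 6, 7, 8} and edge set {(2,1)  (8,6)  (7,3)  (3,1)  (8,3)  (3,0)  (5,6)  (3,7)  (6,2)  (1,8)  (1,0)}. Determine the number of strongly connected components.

4

{1, 2, 3, 6, 7, 8} are all mutually reachable — one SCC of size 6.
{4} is an SCC by itself.
{5} is an SCC by itself.
{0} is an SCC by itself.
That gives 4 strongly connected components.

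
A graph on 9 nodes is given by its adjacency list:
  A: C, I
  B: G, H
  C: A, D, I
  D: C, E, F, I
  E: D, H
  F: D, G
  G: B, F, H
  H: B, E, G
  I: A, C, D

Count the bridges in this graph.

The edges on the cycle H-B-G-H are not bridges since each lies on that cycle.
Every edge lies on some cycle, so there are no bridges.

0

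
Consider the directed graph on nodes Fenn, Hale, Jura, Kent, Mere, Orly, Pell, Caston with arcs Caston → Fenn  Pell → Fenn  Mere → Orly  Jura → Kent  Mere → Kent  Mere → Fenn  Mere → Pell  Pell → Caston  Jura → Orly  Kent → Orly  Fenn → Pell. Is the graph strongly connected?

There is no directed path from Fenn to Jura, so the graph is not strongly connected.

No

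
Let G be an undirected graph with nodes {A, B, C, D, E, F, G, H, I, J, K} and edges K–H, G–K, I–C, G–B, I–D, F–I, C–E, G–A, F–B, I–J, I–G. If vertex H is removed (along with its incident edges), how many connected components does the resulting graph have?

With H gone, the remaining components are: {A, B, C, D, E, F, G, I, J, K}.
That is 1 component.

1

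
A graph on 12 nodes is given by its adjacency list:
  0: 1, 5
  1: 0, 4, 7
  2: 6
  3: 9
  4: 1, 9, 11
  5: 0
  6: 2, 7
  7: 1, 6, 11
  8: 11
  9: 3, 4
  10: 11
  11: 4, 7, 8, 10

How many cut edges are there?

The edges on the cycle 4-11-7-1-4 are not bridges since each lies on that cycle.
But removing 11-10 disconnects 11 from 10; removing 11-8 disconnects 11 from 8; removing 7-6 disconnects 7 from 6; removing 2-6 disconnects 2 from 6 — these are bridges.
In total 8 edges are bridges.

8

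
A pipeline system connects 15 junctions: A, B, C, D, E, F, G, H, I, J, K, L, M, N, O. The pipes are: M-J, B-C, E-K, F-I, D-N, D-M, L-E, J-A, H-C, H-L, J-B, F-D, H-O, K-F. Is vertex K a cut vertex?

Deleting K leaves 2 components (was 2), so K is not a cut vertex.

No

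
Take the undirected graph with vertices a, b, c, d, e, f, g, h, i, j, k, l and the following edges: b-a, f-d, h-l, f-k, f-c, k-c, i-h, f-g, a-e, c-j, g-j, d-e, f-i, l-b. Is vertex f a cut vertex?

Deleting f raises the number of components from 1 to 2, so f is a cut vertex.

Yes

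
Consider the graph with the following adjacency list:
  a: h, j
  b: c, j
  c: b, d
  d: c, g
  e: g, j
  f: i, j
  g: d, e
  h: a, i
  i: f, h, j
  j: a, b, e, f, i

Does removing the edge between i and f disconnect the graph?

No

After removing i-f, the path i-j-f still connects them, so the edge is not a bridge.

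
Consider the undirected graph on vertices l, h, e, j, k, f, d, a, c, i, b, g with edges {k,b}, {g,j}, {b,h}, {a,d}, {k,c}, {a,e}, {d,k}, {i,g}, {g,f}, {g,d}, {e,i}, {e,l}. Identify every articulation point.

Removing b increases the component count from 1 to 2, so b is a cut vertex.
Removing d increases the component count from 1 to 2, so d is a cut vertex.
Removing e increases the component count from 1 to 2, so e is a cut vertex.
Likewise g, k are cut vertices.
By contrast removing i leaves 1 component; it is not a cut vertex. No other vertex is a cut vertex either.

b, d, e, g, k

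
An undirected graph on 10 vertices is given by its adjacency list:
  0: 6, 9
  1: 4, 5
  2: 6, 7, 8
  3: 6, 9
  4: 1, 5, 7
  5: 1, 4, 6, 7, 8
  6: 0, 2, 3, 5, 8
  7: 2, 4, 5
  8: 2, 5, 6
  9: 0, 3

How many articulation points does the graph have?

1

Removing 6 increases the component count from 1 to 2, so 6 is a cut vertex.
By contrast removing 2 leaves 1 component; it is not a cut vertex. No other vertex is a cut vertex either.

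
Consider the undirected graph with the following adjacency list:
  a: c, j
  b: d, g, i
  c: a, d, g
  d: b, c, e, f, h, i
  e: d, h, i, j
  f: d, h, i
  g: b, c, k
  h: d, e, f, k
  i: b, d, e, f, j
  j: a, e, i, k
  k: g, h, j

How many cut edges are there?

The edges on the cycle i-d-b-i are not bridges since each lies on that cycle.
Every edge lies on some cycle, so there are no bridges.

0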